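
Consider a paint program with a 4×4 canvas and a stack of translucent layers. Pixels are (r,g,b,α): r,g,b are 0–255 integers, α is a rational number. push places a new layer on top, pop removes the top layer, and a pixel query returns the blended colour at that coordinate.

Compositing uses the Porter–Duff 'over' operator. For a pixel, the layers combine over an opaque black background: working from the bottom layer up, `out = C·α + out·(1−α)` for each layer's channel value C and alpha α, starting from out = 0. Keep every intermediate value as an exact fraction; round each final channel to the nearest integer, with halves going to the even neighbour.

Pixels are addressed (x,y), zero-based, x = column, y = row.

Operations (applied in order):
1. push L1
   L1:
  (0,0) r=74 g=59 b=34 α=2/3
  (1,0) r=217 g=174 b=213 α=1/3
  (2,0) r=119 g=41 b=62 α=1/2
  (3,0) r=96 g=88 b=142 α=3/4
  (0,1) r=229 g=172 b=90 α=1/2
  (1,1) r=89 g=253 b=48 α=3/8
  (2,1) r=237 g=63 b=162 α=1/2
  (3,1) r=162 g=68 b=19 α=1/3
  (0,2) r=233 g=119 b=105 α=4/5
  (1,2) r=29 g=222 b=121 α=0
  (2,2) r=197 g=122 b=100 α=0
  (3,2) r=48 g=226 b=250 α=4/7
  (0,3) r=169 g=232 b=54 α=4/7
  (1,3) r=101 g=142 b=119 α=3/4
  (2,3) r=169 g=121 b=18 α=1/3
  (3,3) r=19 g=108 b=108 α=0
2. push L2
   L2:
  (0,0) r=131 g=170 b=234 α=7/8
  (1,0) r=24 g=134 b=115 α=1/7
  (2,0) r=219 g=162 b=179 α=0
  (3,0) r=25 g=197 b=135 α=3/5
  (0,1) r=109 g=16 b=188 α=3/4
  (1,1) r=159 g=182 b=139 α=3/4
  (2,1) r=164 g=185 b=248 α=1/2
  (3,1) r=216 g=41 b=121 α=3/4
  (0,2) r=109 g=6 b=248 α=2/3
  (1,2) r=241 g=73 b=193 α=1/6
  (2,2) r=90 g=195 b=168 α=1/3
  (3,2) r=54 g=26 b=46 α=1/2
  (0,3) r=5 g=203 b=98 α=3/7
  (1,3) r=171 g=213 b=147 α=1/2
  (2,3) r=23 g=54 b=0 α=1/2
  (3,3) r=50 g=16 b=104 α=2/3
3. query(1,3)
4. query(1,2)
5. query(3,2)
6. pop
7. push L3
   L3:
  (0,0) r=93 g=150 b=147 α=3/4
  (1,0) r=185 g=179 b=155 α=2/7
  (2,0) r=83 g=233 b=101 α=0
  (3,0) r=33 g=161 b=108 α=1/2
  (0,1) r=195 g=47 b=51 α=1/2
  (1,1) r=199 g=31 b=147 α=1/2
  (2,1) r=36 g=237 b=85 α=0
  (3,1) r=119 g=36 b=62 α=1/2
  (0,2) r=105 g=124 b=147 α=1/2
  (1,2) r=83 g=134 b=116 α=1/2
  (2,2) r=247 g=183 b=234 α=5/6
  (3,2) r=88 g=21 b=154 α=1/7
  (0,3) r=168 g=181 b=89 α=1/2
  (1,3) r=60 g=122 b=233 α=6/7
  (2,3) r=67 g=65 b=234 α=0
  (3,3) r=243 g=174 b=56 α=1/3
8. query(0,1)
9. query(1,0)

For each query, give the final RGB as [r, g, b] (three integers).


query (1,3) [L1,L2] — begin 0,0,0
L1 α=3/4: [303/4, 213/2, 357/4]
L2 α=1/2: [987/8, 639/4, 945/8]
rounded: [123, 160, 118]

(1,2) stack=L1,L2; from [0,0,0]:
+L1 (α=0) → [0, 0, 0]
+L2 (α=1/6) → [241/6, 73/6, 193/6]
= [40, 12, 32]

at x=3,y=2 over L1,L2:
+L1 (α=4/7) → [192/7, 904/7, 1000/7]
+L2 (α=1/2) → [285/7, 543/7, 661/7]
→ [41, 78, 94]

(0,1) stack=L1,L3; from [0,0,0]:
+L1 (α=1/2) → [229/2, 86, 45]
+L3 (α=1/2) → [619/4, 133/2, 48]
→ [155, 66, 48]

(1,0) stack=L1,L3; from [0,0,0]:
after L1 α=1/3: [217/3, 58, 71]
after L3 α=2/7: [2195/21, 648/7, 95]
→ [105, 93, 95]


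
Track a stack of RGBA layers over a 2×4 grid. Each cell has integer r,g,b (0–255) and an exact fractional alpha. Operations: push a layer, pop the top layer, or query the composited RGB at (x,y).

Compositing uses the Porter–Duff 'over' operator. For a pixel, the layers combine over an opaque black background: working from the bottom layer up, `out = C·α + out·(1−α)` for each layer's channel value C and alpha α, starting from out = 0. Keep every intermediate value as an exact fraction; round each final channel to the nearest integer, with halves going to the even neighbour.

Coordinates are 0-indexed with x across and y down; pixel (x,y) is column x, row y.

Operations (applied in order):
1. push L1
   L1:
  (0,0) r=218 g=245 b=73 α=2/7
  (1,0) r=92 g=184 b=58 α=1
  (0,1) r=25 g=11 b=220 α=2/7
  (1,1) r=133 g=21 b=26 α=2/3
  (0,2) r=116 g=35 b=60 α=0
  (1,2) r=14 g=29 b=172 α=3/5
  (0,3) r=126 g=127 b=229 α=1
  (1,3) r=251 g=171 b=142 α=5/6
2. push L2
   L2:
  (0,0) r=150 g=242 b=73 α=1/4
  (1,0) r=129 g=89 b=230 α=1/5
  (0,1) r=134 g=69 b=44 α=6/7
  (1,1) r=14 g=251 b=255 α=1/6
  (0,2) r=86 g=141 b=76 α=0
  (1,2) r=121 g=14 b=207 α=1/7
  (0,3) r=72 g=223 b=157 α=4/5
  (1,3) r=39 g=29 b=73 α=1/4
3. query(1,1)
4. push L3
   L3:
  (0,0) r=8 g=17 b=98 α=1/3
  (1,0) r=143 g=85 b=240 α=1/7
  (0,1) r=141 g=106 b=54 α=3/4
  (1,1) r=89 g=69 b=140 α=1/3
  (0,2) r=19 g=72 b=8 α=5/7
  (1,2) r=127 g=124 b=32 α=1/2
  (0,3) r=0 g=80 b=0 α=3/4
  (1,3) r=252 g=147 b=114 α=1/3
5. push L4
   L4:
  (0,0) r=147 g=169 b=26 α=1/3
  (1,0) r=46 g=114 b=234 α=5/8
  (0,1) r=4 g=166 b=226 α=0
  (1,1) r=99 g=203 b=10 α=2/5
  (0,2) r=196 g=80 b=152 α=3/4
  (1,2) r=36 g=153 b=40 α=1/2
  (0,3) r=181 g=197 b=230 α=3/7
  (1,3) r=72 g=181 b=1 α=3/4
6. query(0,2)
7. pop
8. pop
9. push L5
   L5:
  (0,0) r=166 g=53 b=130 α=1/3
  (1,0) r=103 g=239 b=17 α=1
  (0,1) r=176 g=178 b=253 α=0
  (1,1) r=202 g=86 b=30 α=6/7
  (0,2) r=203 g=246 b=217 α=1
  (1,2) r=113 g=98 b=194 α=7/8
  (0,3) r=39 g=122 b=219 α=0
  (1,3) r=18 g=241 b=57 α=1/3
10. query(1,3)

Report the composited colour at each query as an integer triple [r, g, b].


(1,1) stack=L1,L2; from [0,0,0]:
+L1 (α=2/3) → [266/3, 14, 52/3]
+L2 (α=1/6) → [686/9, 107/2, 1025/18]
= [76, 54, 57]

(0,2) stack=L1,L2,L3,L4; from [0,0,0]:
after L1 α=0: [0, 0, 0]
after L2 α=0: [0, 0, 0]
after L3 α=5/7: [95/7, 360/7, 40/7]
after L4 α=3/4: [4211/28, 510/7, 808/7]
= [150, 73, 115]

query (1,3) [L1,L2,L5] — begin 0,0,0
L1 α=5/6: [1255/6, 285/2, 355/3]
L2 α=1/4: [1333/8, 913/8, 107]
L5 α=1/3: [1405/12, 1877/12, 271/3]
= [117, 156, 90]


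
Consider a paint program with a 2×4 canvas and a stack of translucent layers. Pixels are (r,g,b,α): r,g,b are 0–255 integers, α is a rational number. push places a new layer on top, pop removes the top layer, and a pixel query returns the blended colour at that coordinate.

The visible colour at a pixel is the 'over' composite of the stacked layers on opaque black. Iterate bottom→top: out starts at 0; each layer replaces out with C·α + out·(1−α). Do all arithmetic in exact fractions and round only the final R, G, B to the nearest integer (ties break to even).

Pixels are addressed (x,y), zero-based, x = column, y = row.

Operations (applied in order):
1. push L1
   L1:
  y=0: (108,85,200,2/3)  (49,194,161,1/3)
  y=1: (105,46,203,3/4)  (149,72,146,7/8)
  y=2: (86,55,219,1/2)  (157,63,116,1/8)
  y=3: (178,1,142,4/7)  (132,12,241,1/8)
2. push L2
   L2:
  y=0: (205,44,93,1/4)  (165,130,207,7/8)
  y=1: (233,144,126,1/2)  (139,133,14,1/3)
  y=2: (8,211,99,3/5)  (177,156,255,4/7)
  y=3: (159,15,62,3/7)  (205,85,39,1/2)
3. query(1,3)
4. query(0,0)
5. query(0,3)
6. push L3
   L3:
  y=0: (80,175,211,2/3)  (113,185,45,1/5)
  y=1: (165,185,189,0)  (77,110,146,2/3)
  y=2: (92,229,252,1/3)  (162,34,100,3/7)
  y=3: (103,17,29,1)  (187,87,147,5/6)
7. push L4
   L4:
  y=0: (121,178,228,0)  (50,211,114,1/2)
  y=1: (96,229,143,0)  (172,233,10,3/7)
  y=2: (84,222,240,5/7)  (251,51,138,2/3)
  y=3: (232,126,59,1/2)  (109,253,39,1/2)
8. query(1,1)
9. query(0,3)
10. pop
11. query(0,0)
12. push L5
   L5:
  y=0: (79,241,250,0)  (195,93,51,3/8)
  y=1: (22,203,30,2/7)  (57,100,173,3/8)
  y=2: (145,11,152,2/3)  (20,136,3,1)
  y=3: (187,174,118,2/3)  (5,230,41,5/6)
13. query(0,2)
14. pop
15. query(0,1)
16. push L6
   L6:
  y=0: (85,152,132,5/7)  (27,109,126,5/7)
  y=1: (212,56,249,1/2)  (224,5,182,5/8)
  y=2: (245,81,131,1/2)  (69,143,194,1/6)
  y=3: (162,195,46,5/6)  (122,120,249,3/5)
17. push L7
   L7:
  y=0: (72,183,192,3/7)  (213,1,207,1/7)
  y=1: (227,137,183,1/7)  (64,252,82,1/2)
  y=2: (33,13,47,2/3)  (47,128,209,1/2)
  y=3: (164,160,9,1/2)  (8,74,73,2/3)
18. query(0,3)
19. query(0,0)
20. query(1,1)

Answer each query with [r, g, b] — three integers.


query (1,3) [L1,L2] — begin 0,0,0
after L1 α=1/8: [33/2, 3/2, 241/8]
after L2 α=1/2: [443/4, 173/4, 553/16]
rounded: [111, 43, 35]

query (0,0) [L1,L2] — begin 0,0,0
+L1 (α=2/3) → [72, 170/3, 400/3]
+L2 (α=1/4) → [421/4, 107/2, 493/4]
= [105, 54, 123]

at x=0,y=3 over L1,L2:
+L1 (α=4/7) → [712/7, 4/7, 568/7]
+L2 (α=3/7) → [6187/49, 331/49, 3574/49]
→ [126, 7, 73]

at x=1,y=1 over L1,L2,L3,L4:
L1 α=7/8: [1043/8, 63, 511/4]
L2 α=1/3: [533/4, 259/3, 539/6]
L3 α=2/3: [383/4, 919/9, 2291/18]
L4 α=3/7: [899/7, 9967/63, 4852/63]
rounded: [128, 158, 77]

query (0,3) [L1,L2,L3,L4] — begin 0,0,0
after L1 α=4/7: [712/7, 4/7, 568/7]
after L2 α=3/7: [6187/49, 331/49, 3574/49]
after L3 α=1: [103, 17, 29]
after L4 α=1/2: [335/2, 143/2, 44]
→ [168, 72, 44]

(0,0) stack=L1,L2,L3; from [0,0,0]:
after L1 α=2/3: [72, 170/3, 400/3]
after L2 α=1/4: [421/4, 107/2, 493/4]
after L3 α=2/3: [1061/12, 269/2, 727/4]
→ [88, 134, 182]

at x=0,y=2 over L1,L2,L3,L5:
L1 α=1/2: [43, 55/2, 219/2]
L2 α=3/5: [22, 688/5, 516/5]
L3 α=1/3: [136/3, 2521/15, 764/5]
L5 α=2/3: [1006/9, 2851/45, 2284/15]
rounded: [112, 63, 152]

(0,1) stack=L1,L2,L3; from [0,0,0]:
L1 α=3/4: [315/4, 69/2, 609/4]
L2 α=1/2: [1247/8, 357/4, 1113/8]
L3 α=0: [1247/8, 357/4, 1113/8]
rounded: [156, 89, 139]

at x=0,y=3 over L1,L2,L3,L6,L7:
L1 α=4/7: [712/7, 4/7, 568/7]
L2 α=3/7: [6187/49, 331/49, 3574/49]
L3 α=1: [103, 17, 29]
L6 α=5/6: [913/6, 496/3, 259/6]
L7 α=1/2: [1897/12, 488/3, 313/12]
→ [158, 163, 26]

at x=0,y=0 over L1,L2,L3,L6,L7:
after L1 α=2/3: [72, 170/3, 400/3]
after L2 α=1/4: [421/4, 107/2, 493/4]
after L3 α=2/3: [1061/12, 269/2, 727/4]
after L6 α=5/7: [3611/42, 147, 2047/14]
after L7 α=3/7: [11758/147, 1137/7, 8126/49]
→ [80, 162, 166]

at x=1,y=1 over L1,L2,L3,L6,L7:
after L1 α=7/8: [1043/8, 63, 511/4]
after L2 α=1/3: [533/4, 259/3, 539/6]
after L3 α=2/3: [383/4, 919/9, 2291/18]
after L6 α=5/8: [5629/32, 497/12, 7751/48]
after L7 α=1/2: [7677/64, 3521/24, 11687/96]
→ [120, 147, 122]


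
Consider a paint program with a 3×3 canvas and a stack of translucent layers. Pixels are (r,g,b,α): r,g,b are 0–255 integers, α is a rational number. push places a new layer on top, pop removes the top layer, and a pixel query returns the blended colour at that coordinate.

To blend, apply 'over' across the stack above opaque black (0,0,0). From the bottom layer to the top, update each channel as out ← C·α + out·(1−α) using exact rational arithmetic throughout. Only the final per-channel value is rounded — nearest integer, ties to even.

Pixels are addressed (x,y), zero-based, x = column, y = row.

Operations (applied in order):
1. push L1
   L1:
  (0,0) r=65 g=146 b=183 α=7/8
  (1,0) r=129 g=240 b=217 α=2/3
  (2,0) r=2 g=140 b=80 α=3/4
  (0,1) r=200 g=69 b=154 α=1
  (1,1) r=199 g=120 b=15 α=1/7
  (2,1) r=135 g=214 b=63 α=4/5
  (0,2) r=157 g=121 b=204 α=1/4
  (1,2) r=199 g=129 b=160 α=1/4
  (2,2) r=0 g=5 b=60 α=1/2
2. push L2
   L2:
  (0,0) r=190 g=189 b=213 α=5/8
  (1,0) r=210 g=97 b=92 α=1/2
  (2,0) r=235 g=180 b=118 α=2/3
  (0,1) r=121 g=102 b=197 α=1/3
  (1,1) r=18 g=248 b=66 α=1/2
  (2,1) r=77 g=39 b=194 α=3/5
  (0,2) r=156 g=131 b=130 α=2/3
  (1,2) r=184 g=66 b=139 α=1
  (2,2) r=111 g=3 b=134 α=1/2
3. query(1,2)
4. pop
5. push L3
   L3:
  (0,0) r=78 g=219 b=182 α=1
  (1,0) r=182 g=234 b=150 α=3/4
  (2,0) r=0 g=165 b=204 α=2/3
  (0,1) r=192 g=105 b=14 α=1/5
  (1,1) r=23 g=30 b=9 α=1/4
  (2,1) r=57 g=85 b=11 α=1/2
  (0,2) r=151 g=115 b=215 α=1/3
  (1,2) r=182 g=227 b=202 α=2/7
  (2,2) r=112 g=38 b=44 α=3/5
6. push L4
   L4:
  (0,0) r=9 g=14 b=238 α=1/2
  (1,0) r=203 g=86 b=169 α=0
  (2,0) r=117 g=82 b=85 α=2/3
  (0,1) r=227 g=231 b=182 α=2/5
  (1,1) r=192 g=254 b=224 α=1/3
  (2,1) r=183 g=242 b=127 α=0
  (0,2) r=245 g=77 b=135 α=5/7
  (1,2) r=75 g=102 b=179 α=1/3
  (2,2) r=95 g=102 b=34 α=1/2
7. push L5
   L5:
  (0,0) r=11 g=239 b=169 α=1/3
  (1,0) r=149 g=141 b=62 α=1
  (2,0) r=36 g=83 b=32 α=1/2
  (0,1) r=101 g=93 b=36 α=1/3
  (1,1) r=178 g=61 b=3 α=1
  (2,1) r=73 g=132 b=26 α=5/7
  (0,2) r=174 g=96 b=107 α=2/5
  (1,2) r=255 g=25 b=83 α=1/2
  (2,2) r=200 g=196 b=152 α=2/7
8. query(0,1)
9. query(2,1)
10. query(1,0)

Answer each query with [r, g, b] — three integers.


(1,2) stack=L1,L2; from [0,0,0]:
after L1 α=1/4: [199/4, 129/4, 40]
after L2 α=1: [184, 66, 139]
→ [184, 66, 139]

query (0,1) [L1,L3,L4,L5] — begin 0,0,0
after L1 α=1: [200, 69, 154]
after L3 α=1/5: [992/5, 381/5, 126]
after L4 α=2/5: [5246/25, 3453/25, 742/5]
after L5 α=1/3: [4339/25, 3077/25, 1664/15]
rounded: [174, 123, 111]

query (2,1) [L1,L3,L4,L5] — begin 0,0,0
L1 α=4/5: [108, 856/5, 252/5]
L3 α=1/2: [165/2, 1281/10, 307/10]
L4 α=0: [165/2, 1281/10, 307/10]
L5 α=5/7: [530/7, 4581/35, 957/35]
→ [76, 131, 27]

query (1,0) [L1,L3,L4,L5] — begin 0,0,0
+L1 (α=2/3) → [86, 160, 434/3]
+L3 (α=3/4) → [158, 431/2, 446/3]
+L4 (α=0) → [158, 431/2, 446/3]
+L5 (α=1) → [149, 141, 62]
rounded: [149, 141, 62]


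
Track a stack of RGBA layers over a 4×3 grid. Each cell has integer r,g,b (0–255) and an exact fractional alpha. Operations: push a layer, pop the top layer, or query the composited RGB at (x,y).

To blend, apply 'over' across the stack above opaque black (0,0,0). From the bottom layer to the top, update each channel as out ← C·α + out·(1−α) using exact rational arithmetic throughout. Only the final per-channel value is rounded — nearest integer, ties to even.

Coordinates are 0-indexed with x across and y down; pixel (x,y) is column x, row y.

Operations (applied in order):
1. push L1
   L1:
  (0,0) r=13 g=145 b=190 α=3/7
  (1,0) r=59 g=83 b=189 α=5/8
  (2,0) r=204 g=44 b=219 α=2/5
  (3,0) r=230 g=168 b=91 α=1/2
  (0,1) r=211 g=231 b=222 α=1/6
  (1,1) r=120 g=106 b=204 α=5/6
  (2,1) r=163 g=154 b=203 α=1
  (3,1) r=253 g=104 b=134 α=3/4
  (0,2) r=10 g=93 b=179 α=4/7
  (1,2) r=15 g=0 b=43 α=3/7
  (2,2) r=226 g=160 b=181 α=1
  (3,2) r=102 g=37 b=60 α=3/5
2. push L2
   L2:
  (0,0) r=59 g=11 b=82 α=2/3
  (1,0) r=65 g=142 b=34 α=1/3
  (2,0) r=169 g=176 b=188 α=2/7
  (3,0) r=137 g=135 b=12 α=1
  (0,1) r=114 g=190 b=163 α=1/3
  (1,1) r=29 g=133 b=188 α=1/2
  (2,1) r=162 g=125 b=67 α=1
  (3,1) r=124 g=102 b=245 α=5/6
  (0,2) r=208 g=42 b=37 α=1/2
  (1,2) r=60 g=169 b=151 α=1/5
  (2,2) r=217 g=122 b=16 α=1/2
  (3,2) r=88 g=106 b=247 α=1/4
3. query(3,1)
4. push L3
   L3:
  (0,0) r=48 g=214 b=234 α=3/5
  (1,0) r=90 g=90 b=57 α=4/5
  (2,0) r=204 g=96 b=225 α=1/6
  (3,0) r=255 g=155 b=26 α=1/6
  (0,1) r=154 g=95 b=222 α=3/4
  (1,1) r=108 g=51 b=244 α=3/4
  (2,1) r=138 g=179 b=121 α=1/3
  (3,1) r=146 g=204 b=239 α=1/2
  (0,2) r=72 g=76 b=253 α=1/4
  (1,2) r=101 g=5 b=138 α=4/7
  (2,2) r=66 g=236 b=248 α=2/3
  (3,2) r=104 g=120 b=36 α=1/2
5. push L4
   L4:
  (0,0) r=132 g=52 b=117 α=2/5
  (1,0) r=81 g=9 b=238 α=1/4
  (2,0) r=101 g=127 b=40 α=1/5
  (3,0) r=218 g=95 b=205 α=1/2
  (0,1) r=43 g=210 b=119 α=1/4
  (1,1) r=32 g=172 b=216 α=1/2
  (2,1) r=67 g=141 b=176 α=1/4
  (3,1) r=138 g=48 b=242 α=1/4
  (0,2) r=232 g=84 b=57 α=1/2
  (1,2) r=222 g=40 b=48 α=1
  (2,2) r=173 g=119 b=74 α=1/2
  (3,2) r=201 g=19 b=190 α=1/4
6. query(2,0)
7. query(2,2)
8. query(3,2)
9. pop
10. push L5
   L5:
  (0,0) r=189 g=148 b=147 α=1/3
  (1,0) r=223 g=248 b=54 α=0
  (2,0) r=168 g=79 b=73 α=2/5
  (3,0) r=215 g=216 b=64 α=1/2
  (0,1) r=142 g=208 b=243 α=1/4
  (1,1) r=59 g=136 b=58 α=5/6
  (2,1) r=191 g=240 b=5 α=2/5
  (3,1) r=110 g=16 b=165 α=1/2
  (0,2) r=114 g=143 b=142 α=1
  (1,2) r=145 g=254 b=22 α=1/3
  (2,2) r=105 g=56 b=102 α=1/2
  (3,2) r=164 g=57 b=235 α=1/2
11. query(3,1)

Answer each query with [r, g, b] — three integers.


query (3,1) [L1,L2] — begin 0,0,0
+L1 (α=3/4) → [759/4, 78, 201/2]
+L2 (α=5/6) → [3239/24, 98, 2651/12]
= [135, 98, 221]

query (2,0) [L1,L2,L3,L4] — begin 0,0,0
+L1 (α=2/5) → [408/5, 88/5, 438/5]
+L2 (α=2/7) → [746/7, 440/7, 814/7]
+L3 (α=1/6) → [2579/21, 1436/21, 5645/42]
+L4 (α=1/5) → [12437/105, 8411/105, 2426/21]
rounded: [118, 80, 116]

(2,2) stack=L1,L2,L3,L4; from [0,0,0]:
+L1 (α=1) → [226, 160, 181]
+L2 (α=1/2) → [443/2, 141, 197/2]
+L3 (α=2/3) → [707/6, 613/3, 1189/6]
+L4 (α=1/2) → [1745/12, 485/3, 1633/12]
→ [145, 162, 136]

query (3,2) [L1,L2,L3,L4] — begin 0,0,0
L1 α=3/5: [306/5, 111/5, 36]
L2 α=1/4: [679/10, 863/20, 355/4]
L3 α=1/2: [1719/20, 3263/40, 499/8]
L4 α=1/4: [9177/80, 10549/160, 3017/32]
= [115, 66, 94]

(3,1) stack=L1,L2,L3,L5; from [0,0,0]:
+L1 (α=3/4) → [759/4, 78, 201/2]
+L2 (α=5/6) → [3239/24, 98, 2651/12]
+L3 (α=1/2) → [6743/48, 151, 5519/24]
+L5 (α=1/2) → [12023/96, 167/2, 9479/48]
= [125, 84, 197]


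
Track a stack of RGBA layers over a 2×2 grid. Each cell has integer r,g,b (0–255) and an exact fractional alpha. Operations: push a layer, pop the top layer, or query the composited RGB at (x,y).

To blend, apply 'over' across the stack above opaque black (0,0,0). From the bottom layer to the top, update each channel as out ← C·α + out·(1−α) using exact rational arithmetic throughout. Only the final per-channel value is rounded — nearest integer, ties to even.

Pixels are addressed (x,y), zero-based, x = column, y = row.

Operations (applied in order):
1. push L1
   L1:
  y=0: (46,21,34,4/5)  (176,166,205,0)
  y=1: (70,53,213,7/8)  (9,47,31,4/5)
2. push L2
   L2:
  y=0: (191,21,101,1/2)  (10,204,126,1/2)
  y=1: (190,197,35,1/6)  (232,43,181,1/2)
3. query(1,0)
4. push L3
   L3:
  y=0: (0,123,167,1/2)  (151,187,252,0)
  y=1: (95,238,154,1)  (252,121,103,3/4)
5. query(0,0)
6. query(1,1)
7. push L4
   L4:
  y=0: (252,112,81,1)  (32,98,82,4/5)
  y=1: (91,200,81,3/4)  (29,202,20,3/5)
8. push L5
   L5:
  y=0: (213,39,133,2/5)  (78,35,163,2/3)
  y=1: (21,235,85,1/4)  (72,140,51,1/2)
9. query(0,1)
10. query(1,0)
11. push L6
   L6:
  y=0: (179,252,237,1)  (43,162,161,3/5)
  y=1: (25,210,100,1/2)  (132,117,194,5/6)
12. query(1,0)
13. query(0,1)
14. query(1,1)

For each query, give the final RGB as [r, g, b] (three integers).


at x=1,y=0 over L1,L2:
after L1 α=0: [0, 0, 0]
after L2 α=1/2: [5, 102, 63]
= [5, 102, 63]

at x=0,y=0 over L1,L2,L3:
after L1 α=4/5: [184/5, 84/5, 136/5]
after L2 α=1/2: [1139/10, 189/10, 641/10]
after L3 α=1/2: [1139/20, 1419/20, 2311/20]
rounded: [57, 71, 116]

at x=1,y=1 over L1,L2,L3:
+L1 (α=4/5) → [36/5, 188/5, 124/5]
+L2 (α=1/2) → [598/5, 403/10, 1029/10]
+L3 (α=3/4) → [2189/10, 4033/40, 4119/40]
= [219, 101, 103]

(0,1) stack=L1,L2,L3,L4,L5; from [0,0,0]:
L1 α=7/8: [245/4, 371/8, 1491/8]
L2 α=1/6: [1985/24, 3431/48, 7735/48]
L3 α=1: [95, 238, 154]
L4 α=3/4: [92, 419/2, 397/4]
L5 α=1/4: [297/4, 1727/8, 1531/16]
→ [74, 216, 96]

(1,0) stack=L1,L2,L3,L4,L5; from [0,0,0]:
after L1 α=0: [0, 0, 0]
after L2 α=1/2: [5, 102, 63]
after L3 α=0: [5, 102, 63]
after L4 α=4/5: [133/5, 494/5, 391/5]
after L5 α=2/3: [913/15, 844/15, 2021/15]
rounded: [61, 56, 135]

query (1,0) [L1,L2,L3,L4,L5,L6] — begin 0,0,0
+L1 (α=0) → [0, 0, 0]
+L2 (α=1/2) → [5, 102, 63]
+L3 (α=0) → [5, 102, 63]
+L4 (α=4/5) → [133/5, 494/5, 391/5]
+L5 (α=2/3) → [913/15, 844/15, 2021/15]
+L6 (α=3/5) → [3761/75, 8978/75, 11287/75]
→ [50, 120, 150]

(0,1) stack=L1,L2,L3,L4,L5,L6; from [0,0,0]:
+L1 (α=7/8) → [245/4, 371/8, 1491/8]
+L2 (α=1/6) → [1985/24, 3431/48, 7735/48]
+L3 (α=1) → [95, 238, 154]
+L4 (α=3/4) → [92, 419/2, 397/4]
+L5 (α=1/4) → [297/4, 1727/8, 1531/16]
+L6 (α=1/2) → [397/8, 3407/16, 3131/32]
rounded: [50, 213, 98]

(1,1) stack=L1,L2,L3,L4,L5,L6; from [0,0,0]:
L1 α=4/5: [36/5, 188/5, 124/5]
L2 α=1/2: [598/5, 403/10, 1029/10]
L3 α=3/4: [2189/10, 4033/40, 4119/40]
L4 α=3/5: [2624/25, 16153/100, 5319/100]
L5 α=1/2: [2212/25, 30153/200, 10419/200]
L6 α=5/6: [9356/75, 49051/400, 204419/1200]
→ [125, 123, 170]


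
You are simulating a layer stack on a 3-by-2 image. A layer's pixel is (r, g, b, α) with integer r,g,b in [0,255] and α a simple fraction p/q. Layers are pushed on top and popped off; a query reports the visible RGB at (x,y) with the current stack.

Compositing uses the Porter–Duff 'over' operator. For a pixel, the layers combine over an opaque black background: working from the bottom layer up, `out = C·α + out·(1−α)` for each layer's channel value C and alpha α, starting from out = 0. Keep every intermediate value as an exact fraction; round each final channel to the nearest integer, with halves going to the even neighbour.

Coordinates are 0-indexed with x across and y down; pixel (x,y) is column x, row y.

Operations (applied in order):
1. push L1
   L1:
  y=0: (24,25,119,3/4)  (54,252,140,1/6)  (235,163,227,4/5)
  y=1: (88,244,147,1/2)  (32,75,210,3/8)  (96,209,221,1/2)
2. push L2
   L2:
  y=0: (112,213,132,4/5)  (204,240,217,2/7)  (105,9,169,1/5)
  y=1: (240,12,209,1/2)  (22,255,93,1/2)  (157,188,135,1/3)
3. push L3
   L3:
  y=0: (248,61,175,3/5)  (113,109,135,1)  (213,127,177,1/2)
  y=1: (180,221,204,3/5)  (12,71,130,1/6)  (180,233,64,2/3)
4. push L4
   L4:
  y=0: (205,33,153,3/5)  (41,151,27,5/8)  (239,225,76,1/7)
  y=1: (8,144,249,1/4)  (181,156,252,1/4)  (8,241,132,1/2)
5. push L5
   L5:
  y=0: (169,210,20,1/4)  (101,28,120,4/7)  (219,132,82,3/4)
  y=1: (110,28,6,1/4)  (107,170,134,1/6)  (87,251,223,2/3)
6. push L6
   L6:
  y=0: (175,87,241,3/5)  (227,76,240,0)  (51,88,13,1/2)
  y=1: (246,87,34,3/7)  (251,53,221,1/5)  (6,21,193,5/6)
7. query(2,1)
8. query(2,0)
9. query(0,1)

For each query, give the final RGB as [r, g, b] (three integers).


(2,1) stack=L1,L2,L3,L4,L5,L6; from [0,0,0]:
L1 α=1/2: [48, 209/2, 221/2]
L2 α=1/3: [253/3, 397/3, 356/3]
L3 α=2/3: [1333/9, 1795/9, 740/9]
L4 α=1/2: [1405/18, 1982/9, 964/9]
L5 α=2/3: [4537/54, 6500/27, 4978/27]
L6 α=5/6: [6157/324, 9335/162, 31033/162]
rounded: [19, 58, 192]

query (2,0) [L1,L2,L3,L4,L5,L6] — begin 0,0,0
after L1 α=4/5: [188, 652/5, 908/5]
after L2 α=1/5: [857/5, 2653/25, 4477/25]
after L3 α=1/2: [961/5, 2914/25, 4451/25]
after L4 α=1/7: [6961/35, 23109/175, 28606/175]
after L5 α=3/4: [7489/35, 92409/700, 17914/175]
after L6 α=1/2: [4637/35, 154009/1400, 20189/350]
→ [132, 110, 58]

at x=0,y=1 over L1,L2,L3,L4,L5,L6:
L1 α=1/2: [44, 122, 147/2]
L2 α=1/2: [142, 67, 565/4]
L3 α=3/5: [824/5, 797/5, 1789/10]
L4 α=1/4: [628/5, 3111/20, 7857/40]
L5 α=1/4: [1217/10, 9893/80, 23811/160]
L6 α=3/7: [6124/35, 2159/20, 27891/280]
→ [175, 108, 100]


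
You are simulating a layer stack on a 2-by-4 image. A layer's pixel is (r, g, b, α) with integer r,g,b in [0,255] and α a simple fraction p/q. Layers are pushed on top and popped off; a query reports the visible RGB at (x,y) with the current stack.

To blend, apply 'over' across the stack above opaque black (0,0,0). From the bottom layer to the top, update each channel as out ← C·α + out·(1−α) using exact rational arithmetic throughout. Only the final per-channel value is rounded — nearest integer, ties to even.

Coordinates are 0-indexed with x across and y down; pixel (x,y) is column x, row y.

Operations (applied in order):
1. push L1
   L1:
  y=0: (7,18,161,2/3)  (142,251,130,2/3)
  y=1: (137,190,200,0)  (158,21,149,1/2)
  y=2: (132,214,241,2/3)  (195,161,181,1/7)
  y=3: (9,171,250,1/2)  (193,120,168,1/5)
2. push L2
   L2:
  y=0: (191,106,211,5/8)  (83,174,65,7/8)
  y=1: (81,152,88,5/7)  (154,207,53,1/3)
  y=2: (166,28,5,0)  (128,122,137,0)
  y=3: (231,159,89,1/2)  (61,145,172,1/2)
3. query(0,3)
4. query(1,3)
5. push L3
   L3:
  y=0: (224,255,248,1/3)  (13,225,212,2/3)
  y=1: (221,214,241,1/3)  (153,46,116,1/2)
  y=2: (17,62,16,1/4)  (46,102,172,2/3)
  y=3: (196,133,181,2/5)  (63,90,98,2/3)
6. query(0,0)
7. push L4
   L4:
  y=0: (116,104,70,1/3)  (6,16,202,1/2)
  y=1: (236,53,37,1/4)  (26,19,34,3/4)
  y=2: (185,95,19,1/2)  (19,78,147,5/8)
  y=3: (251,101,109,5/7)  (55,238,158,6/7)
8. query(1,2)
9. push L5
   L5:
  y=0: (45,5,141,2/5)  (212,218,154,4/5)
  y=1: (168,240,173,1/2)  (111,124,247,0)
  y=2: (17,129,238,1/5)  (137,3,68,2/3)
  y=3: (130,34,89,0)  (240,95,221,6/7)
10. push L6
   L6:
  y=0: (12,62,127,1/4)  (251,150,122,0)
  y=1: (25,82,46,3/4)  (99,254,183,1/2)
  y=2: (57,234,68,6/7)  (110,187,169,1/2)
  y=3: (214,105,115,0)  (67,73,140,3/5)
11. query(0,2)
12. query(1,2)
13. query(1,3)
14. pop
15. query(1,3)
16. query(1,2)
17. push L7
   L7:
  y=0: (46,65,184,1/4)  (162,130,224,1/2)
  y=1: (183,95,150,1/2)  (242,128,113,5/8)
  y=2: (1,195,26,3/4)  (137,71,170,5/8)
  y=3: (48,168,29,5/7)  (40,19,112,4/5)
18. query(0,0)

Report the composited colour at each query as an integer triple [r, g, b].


at x=0,y=3 over L1,L2:
L1 α=1/2: [9/2, 171/2, 125]
L2 α=1/2: [471/4, 489/4, 107]
rounded: [118, 122, 107]

query (1,3) [L1,L2] — begin 0,0,0
L1 α=1/5: [193/5, 24, 168/5]
L2 α=1/2: [249/5, 169/2, 514/5]
→ [50, 84, 103]

(0,0) stack=L1,L2,L3; from [0,0,0]:
+L1 (α=2/3) → [14/3, 12, 322/3]
+L2 (α=5/8) → [969/8, 283/4, 1377/8]
+L3 (α=1/3) → [1865/12, 793/6, 2369/12]
→ [155, 132, 197]

query (1,2) [L1,L2,L3,L4] — begin 0,0,0
L1 α=1/7: [195/7, 23, 181/7]
L2 α=0: [195/7, 23, 181/7]
L3 α=2/3: [839/21, 227/3, 863/7]
L4 α=5/8: [188/7, 617/8, 3867/28]
rounded: [27, 77, 138]

at x=0,y=2 over L1,L2,L3,L4,L5,L6:
L1 α=2/3: [88, 428/3, 482/3]
L2 α=0: [88, 428/3, 482/3]
L3 α=1/4: [281/4, 245/2, 249/2]
L4 α=1/2: [1021/8, 435/4, 287/4]
L5 α=1/5: [211/2, 564/5, 105]
L6 α=6/7: [895/14, 7584/35, 513/7]
= [64, 217, 73]

at x=1,y=2 over L1,L2,L3,L4,L5,L6:
L1 α=1/7: [195/7, 23, 181/7]
L2 α=0: [195/7, 23, 181/7]
L3 α=2/3: [839/21, 227/3, 863/7]
L4 α=5/8: [188/7, 617/8, 3867/28]
L5 α=2/3: [702/7, 665/24, 7675/84]
L6 α=1/2: [736/7, 5153/48, 21871/168]
= [105, 107, 130]

(1,3) stack=L1,L2,L3,L4,L5,L6; from [0,0,0]:
L1 α=1/5: [193/5, 24, 168/5]
L2 α=1/2: [249/5, 169/2, 514/5]
L3 α=2/3: [293/5, 529/6, 498/5]
L4 α=6/7: [1943/35, 9097/42, 5238/35]
L5 α=6/7: [52343/245, 33037/294, 51648/245]
L6 α=3/5: [153931/1225, 13046/147, 206196/1225]
→ [126, 89, 168]

at x=1,y=3 over L1,L2,L3,L4,L5:
after L1 α=1/5: [193/5, 24, 168/5]
after L2 α=1/2: [249/5, 169/2, 514/5]
after L3 α=2/3: [293/5, 529/6, 498/5]
after L4 α=6/7: [1943/35, 9097/42, 5238/35]
after L5 α=6/7: [52343/245, 33037/294, 51648/245]
= [214, 112, 211]

at x=1,y=2 over L1,L2,L3,L4,L5:
after L1 α=1/7: [195/7, 23, 181/7]
after L2 α=0: [195/7, 23, 181/7]
after L3 α=2/3: [839/21, 227/3, 863/7]
after L4 α=5/8: [188/7, 617/8, 3867/28]
after L5 α=2/3: [702/7, 665/24, 7675/84]
→ [100, 28, 91]

at x=0,y=0 over L1,L2,L3,L4,L5,L7:
+L1 (α=2/3) → [14/3, 12, 322/3]
+L2 (α=5/8) → [969/8, 283/4, 1377/8]
+L3 (α=1/3) → [1865/12, 793/6, 2369/12]
+L4 (α=1/3) → [2561/18, 1105/9, 2789/18]
+L5 (α=2/5) → [3101/30, 227/3, 4481/30]
+L7 (α=1/4) → [3561/40, 73, 6321/40]
rounded: [89, 73, 158]


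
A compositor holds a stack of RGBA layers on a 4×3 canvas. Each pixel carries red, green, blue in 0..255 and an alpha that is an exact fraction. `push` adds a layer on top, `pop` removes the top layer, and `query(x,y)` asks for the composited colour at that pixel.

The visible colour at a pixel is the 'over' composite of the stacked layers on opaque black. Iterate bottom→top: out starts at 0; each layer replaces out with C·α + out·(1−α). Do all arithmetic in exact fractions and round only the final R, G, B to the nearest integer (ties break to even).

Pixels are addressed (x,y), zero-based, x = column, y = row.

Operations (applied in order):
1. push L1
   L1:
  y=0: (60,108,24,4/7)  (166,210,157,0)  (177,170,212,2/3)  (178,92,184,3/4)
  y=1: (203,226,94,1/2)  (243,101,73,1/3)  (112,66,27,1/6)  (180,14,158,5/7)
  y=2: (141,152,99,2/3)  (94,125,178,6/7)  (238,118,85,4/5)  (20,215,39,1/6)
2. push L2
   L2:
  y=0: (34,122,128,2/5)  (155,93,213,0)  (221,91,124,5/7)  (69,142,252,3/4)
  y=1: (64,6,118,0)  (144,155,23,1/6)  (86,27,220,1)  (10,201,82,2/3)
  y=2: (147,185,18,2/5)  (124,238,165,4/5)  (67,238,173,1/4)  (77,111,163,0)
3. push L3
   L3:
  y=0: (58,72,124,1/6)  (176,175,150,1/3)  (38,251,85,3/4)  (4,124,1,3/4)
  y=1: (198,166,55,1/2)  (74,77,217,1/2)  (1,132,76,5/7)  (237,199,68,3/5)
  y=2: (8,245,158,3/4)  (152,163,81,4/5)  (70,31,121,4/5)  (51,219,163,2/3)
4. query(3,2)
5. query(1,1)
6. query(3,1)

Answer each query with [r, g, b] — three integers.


at x=3,y=2 over L1,L2,L3:
after L1 α=1/6: [10/3, 215/6, 13/2]
after L2 α=0: [10/3, 215/6, 13/2]
after L3 α=2/3: [316/9, 2843/18, 665/6]
rounded: [35, 158, 111]

at x=1,y=1 over L1,L2,L3:
L1 α=1/3: [81, 101/3, 73/3]
L2 α=1/6: [183/2, 485/9, 217/9]
L3 α=1/2: [331/4, 589/9, 1085/9]
→ [83, 65, 121]

at x=3,y=1 over L1,L2,L3:
+L1 (α=5/7) → [900/7, 10, 790/7]
+L2 (α=2/3) → [1040/21, 412/3, 646/7]
+L3 (α=3/5) → [17011/105, 523/3, 544/7]
rounded: [162, 174, 78]


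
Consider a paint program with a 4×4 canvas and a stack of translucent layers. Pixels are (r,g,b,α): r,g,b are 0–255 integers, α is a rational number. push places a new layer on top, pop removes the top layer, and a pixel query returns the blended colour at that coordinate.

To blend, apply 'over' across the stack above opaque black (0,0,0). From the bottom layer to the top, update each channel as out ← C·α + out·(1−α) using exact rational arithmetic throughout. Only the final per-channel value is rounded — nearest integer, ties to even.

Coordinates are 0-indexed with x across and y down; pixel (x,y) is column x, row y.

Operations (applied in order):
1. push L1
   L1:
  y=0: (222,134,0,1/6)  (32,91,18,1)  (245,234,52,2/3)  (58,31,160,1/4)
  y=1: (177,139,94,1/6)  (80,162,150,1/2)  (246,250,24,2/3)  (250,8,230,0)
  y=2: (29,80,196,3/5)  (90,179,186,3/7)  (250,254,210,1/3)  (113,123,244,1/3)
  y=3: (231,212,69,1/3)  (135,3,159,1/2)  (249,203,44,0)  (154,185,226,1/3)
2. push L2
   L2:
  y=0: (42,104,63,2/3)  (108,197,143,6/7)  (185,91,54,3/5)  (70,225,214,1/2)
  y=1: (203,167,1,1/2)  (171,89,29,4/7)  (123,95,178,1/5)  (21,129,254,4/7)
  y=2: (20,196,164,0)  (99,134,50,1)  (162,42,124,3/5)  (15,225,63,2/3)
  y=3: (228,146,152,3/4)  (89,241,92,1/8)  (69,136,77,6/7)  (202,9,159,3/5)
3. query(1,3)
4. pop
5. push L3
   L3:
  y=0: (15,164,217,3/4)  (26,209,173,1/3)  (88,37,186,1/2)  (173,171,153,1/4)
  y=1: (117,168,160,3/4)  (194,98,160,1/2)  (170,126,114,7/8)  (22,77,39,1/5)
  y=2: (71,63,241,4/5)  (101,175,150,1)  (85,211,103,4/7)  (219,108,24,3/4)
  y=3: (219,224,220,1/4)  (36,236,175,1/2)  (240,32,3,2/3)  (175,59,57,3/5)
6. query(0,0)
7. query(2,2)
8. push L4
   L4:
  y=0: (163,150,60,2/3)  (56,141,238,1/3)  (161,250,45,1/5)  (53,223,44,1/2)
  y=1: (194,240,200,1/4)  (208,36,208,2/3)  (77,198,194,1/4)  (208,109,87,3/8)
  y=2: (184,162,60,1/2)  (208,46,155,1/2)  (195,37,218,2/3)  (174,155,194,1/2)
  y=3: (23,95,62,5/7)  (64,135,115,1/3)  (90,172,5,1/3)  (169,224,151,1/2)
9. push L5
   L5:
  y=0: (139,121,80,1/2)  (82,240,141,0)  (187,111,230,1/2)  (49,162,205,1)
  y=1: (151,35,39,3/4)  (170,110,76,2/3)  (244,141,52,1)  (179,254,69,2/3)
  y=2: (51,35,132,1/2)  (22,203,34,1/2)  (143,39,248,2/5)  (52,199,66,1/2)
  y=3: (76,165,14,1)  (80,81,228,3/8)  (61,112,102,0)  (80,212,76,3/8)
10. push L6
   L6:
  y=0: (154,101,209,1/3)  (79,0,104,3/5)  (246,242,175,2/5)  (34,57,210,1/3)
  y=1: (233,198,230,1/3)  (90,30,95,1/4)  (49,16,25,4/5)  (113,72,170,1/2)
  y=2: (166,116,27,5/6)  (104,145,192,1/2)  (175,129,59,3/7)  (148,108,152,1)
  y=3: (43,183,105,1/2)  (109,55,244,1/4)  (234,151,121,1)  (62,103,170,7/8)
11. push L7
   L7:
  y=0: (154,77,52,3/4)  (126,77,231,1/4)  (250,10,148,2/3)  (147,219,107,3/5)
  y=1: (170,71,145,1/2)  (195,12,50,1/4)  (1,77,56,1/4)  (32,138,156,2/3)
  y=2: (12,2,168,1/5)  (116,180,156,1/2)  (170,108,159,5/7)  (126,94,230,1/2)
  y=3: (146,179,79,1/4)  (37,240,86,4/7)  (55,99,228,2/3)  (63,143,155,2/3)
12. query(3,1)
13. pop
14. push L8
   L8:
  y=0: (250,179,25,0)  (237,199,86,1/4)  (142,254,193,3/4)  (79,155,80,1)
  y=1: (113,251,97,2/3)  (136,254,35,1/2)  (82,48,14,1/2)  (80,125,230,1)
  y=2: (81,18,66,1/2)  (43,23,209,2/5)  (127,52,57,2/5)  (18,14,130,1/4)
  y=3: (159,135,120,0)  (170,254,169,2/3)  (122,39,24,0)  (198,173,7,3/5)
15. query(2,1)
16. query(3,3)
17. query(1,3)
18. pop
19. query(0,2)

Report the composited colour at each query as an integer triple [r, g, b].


(1,3) stack=L1,L2; from [0,0,0]:
after L1 α=1/2: [135/2, 3/2, 159/2]
after L2 α=1/8: [1123/16, 503/16, 1297/16]
rounded: [70, 31, 81]

query (0,0) [L1,L3] — begin 0,0,0
+L1 (α=1/6) → [37, 67/3, 0]
+L3 (α=3/4) → [41/2, 1543/12, 651/4]
= [20, 129, 163]

at x=2,y=2 over L1,L3:
after L1 α=1/3: [250/3, 254/3, 70]
after L3 α=4/7: [590/7, 1098/7, 622/7]
= [84, 157, 89]

(3,1) stack=L1,L3,L4,L5,L6,L7; from [0,0,0]:
+L1 (α=0) → [0, 0, 0]
+L3 (α=1/5) → [22/5, 77/5, 39/5]
+L4 (α=3/8) → [323/4, 101/2, 75/2]
+L5 (α=2/3) → [585/4, 1117/6, 117/2]
+L6 (α=1/2) → [1037/8, 1549/12, 457/4]
+L7 (α=2/3) → [1549/24, 4861/36, 1705/12]
= [65, 135, 142]

query (2,1) [L1,L3,L4,L5,L6,L8] — begin 0,0,0
after L1 α=2/3: [164, 500/3, 16]
after L3 α=7/8: [677/4, 1573/12, 407/4]
after L4 α=1/4: [2339/16, 2365/16, 1997/16]
after L5 α=1: [244, 141, 52]
after L6 α=4/5: [88, 41, 152/5]
after L8 α=1/2: [85, 89/2, 111/5]
rounded: [85, 44, 22]

query (3,3) [L1,L3,L4,L5,L6,L8] — begin 0,0,0
+L1 (α=1/3) → [154/3, 185/3, 226/3]
+L3 (α=3/5) → [1883/15, 901/15, 193/3]
+L4 (α=1/2) → [2209/15, 4261/30, 323/3]
+L5 (α=3/8) → [2929/24, 8077/48, 2299/24]
+L6 (α=7/8) → [13345/192, 42685/384, 30859/192]
+L8 (α=3/5) → [70369/480, 142333/960, 6575/96]
rounded: [147, 148, 68]

at x=1,y=3 over L1,L3,L4,L5,L6,L8:
L1 α=1/2: [135/2, 3/2, 159/2]
L3 α=1/2: [207/4, 475/4, 509/4]
L4 α=1/3: [335/6, 745/6, 739/6]
L5 α=3/8: [3115/48, 5183/48, 7799/48]
L6 α=1/4: [4859/64, 6063/64, 11703/64]
L8 α=2/3: [8873/64, 38575/192, 33335/192]
= [139, 201, 174]

at x=0,y=2 over L1,L3,L4,L5,L6:
+L1 (α=3/5) → [87/5, 48, 588/5]
+L3 (α=4/5) → [1507/25, 60, 5408/25]
+L4 (α=1/2) → [6107/50, 111, 3454/25]
+L5 (α=1/2) → [8657/100, 73, 3377/25]
+L6 (α=5/6) → [91657/600, 653/6, 3376/75]
rounded: [153, 109, 45]


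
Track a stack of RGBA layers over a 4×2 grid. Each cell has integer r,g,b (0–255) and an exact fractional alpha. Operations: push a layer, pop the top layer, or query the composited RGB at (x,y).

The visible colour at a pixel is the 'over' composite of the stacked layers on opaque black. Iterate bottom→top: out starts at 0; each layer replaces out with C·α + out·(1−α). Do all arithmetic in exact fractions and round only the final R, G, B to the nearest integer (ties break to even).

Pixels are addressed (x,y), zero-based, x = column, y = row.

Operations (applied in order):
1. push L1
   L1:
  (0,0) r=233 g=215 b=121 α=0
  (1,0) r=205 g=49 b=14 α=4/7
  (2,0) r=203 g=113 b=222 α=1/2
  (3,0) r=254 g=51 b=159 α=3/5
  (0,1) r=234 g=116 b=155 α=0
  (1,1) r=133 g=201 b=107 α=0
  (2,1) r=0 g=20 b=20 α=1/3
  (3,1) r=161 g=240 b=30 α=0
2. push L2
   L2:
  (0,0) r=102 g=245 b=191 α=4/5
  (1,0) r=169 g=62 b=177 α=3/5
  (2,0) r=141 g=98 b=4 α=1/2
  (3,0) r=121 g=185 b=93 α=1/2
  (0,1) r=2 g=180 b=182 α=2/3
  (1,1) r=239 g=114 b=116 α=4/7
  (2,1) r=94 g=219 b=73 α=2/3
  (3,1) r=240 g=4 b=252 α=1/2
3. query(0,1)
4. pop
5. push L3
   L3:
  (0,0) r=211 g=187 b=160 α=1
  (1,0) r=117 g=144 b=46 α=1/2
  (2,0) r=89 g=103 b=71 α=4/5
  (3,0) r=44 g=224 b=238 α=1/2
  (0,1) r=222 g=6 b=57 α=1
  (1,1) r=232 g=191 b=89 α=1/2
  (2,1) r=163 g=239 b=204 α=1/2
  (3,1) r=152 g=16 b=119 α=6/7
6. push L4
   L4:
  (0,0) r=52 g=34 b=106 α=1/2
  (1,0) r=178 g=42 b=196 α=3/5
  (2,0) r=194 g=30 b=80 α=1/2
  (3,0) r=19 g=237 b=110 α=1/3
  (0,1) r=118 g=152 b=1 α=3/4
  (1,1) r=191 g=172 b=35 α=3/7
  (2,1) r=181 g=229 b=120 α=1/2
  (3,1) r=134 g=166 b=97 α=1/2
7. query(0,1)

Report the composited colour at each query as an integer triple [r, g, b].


query (0,1) [L1,L2] — begin 0,0,0
L1 α=0: [0, 0, 0]
L2 α=2/3: [4/3, 120, 364/3]
rounded: [1, 120, 121]

(0,1) stack=L1,L3,L4; from [0,0,0]:
+L1 (α=0) → [0, 0, 0]
+L3 (α=1) → [222, 6, 57]
+L4 (α=3/4) → [144, 231/2, 15]
rounded: [144, 116, 15]


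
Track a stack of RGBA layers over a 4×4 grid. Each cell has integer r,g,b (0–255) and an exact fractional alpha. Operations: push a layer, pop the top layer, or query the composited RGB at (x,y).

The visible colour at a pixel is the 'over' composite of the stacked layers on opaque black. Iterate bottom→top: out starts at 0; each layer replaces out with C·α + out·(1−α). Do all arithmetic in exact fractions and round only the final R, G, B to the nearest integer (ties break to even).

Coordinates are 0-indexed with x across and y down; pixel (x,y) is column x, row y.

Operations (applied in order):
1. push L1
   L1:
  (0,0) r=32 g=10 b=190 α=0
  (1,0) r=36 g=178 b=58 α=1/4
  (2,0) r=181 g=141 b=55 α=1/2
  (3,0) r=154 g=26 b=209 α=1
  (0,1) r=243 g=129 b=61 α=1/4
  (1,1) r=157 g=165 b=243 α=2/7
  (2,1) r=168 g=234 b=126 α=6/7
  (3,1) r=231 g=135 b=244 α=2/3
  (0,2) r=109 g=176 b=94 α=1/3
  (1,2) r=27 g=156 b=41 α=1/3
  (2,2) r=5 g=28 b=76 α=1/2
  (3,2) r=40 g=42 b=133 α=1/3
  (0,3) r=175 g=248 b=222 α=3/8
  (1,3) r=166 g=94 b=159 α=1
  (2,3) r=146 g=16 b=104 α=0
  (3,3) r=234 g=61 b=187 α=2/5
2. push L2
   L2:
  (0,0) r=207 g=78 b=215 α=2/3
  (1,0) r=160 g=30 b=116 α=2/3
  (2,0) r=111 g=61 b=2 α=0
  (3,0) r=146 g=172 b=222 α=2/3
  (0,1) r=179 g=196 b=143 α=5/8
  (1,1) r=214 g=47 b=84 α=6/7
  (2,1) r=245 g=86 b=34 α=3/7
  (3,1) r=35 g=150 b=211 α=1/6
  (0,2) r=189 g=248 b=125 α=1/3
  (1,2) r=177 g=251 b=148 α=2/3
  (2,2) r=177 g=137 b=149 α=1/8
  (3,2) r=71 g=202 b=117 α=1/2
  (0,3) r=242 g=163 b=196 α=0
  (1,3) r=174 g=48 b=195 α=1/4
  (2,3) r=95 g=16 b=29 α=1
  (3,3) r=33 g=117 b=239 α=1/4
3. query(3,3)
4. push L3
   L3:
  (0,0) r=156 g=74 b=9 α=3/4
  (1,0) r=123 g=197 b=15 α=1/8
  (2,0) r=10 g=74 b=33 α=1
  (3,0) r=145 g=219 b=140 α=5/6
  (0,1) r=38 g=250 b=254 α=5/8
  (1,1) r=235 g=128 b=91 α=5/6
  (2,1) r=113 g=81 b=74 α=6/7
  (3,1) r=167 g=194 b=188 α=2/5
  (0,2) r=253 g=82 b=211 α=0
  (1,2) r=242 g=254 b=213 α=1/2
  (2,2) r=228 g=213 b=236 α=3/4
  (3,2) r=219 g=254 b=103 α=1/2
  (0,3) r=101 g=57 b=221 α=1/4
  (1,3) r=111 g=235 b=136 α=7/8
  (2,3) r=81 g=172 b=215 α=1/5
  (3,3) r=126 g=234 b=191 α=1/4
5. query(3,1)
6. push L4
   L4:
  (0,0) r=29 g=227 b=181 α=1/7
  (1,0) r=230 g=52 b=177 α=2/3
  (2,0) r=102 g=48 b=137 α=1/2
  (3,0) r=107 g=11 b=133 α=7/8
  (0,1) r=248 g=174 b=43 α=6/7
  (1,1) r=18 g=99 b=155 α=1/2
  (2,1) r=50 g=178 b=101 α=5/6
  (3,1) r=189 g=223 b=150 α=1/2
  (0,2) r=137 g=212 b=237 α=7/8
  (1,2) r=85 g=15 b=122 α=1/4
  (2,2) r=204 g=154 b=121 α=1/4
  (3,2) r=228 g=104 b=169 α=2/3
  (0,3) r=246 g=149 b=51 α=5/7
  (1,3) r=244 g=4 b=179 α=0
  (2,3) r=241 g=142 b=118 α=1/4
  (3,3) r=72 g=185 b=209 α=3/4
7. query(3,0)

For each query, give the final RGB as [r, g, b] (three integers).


query (3,3) [L1,L2] — begin 0,0,0
+L1 (α=2/5) → [468/5, 122/5, 374/5]
+L2 (α=1/4) → [1569/20, 951/20, 2317/20]
= [78, 48, 116]

at x=3,y=1 over L1,L2,L3:
+L1 (α=2/3) → [154, 90, 488/3]
+L2 (α=1/6) → [805/6, 100, 3073/18]
+L3 (α=2/5) → [1473/10, 688/5, 5329/30]
rounded: [147, 138, 178]

(3,0) stack=L1,L2,L3,L4; from [0,0,0]:
L1 α=1: [154, 26, 209]
L2 α=2/3: [446/3, 370/3, 653/3]
L3 α=5/6: [2621/18, 3655/18, 2753/18]
L4 α=7/8: [16103/144, 5041/144, 19511/144]
→ [112, 35, 135]


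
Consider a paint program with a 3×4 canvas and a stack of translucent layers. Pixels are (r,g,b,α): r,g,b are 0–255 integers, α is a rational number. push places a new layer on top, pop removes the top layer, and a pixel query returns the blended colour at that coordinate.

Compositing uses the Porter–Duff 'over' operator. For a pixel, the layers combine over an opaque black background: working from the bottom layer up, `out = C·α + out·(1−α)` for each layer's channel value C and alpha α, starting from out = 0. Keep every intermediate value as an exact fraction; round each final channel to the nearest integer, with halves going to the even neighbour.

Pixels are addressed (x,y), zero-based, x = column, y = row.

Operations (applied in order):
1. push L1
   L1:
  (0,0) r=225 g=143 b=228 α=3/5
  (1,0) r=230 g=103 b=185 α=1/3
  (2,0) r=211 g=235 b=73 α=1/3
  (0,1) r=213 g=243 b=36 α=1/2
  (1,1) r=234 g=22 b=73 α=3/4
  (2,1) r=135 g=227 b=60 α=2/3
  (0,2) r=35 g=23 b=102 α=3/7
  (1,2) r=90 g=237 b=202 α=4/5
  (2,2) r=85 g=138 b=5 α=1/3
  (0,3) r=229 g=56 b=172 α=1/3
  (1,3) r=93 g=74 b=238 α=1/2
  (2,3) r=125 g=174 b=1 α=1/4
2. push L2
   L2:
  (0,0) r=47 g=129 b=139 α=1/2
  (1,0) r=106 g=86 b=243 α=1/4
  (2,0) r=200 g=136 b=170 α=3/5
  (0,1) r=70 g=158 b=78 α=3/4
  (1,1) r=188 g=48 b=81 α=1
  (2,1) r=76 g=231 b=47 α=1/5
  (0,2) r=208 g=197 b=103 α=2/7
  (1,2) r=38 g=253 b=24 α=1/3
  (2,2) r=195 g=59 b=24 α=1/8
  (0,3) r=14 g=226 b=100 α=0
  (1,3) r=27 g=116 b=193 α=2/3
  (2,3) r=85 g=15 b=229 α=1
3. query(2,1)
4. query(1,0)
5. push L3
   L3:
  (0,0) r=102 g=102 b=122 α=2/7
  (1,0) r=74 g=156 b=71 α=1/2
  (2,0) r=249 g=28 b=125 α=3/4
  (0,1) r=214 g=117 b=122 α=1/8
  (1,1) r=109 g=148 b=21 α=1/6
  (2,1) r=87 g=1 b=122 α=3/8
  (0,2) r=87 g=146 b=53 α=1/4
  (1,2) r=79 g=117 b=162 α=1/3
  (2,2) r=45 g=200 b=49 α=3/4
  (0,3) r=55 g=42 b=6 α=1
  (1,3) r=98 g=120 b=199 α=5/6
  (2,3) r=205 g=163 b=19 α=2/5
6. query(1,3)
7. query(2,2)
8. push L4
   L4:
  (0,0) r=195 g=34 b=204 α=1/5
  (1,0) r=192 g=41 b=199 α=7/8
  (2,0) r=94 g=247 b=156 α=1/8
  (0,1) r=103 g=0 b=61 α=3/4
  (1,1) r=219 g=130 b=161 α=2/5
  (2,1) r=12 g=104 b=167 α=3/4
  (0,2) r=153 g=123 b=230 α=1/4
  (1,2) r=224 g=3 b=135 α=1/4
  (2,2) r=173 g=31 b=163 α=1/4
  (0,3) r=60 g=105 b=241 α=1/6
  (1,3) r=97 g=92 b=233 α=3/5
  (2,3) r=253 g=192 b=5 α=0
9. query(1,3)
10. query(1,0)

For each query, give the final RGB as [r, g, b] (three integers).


at x=2,y=1 over L1,L2:
+L1 (α=2/3) → [90, 454/3, 40]
+L2 (α=1/5) → [436/5, 2509/15, 207/5]
rounded: [87, 167, 41]

query (1,0) [L1,L2] — begin 0,0,0
after L1 α=1/3: [230/3, 103/3, 185/3]
after L2 α=1/4: [84, 189/4, 107]
→ [84, 47, 107]

(1,3) stack=L1,L2,L3; from [0,0,0]:
L1 α=1/2: [93/2, 37, 119]
L2 α=2/3: [67/2, 269/3, 505/3]
L3 α=5/6: [349/4, 2069/18, 1745/9]
→ [87, 115, 194]

(2,2) stack=L1,L2,L3; from [0,0,0]:
L1 α=1/3: [85/3, 46, 5/3]
L2 α=1/8: [295/6, 381/8, 107/24]
L3 α=3/4: [1105/24, 5181/32, 3635/96]
= [46, 162, 38]

query (1,3) [L1,L2,L3,L4] — begin 0,0,0
+L1 (α=1/2) → [93/2, 37, 119]
+L2 (α=2/3) → [67/2, 269/3, 505/3]
+L3 (α=5/6) → [349/4, 2069/18, 1745/9]
+L4 (α=3/5) → [931/10, 4553/45, 9781/45]
= [93, 101, 217]

(1,0) stack=L1,L2,L3,L4; from [0,0,0]:
L1 α=1/3: [230/3, 103/3, 185/3]
L2 α=1/4: [84, 189/4, 107]
L3 α=1/2: [79, 813/8, 89]
L4 α=7/8: [1423/8, 3109/64, 741/4]
→ [178, 49, 185]
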